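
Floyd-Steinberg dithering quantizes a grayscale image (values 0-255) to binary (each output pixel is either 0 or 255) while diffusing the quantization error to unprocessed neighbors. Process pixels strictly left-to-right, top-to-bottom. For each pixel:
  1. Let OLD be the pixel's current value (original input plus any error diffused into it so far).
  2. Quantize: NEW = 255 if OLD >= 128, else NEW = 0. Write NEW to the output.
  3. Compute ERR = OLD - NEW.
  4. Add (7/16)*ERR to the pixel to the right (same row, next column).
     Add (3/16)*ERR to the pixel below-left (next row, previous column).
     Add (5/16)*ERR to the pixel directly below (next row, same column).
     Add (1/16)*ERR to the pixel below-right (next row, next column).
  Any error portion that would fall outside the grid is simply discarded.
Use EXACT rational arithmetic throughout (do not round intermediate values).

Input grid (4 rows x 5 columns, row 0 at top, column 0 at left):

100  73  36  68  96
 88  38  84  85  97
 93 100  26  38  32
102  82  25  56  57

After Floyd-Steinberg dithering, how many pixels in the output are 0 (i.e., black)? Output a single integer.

Answer: 15

Derivation:
(0,0): OLD=100 → NEW=0, ERR=100
(0,1): OLD=467/4 → NEW=0, ERR=467/4
(0,2): OLD=5573/64 → NEW=0, ERR=5573/64
(0,3): OLD=108643/1024 → NEW=0, ERR=108643/1024
(0,4): OLD=2333365/16384 → NEW=255, ERR=-1844555/16384
(1,0): OLD=9033/64 → NEW=255, ERR=-7287/64
(1,1): OLD=24191/512 → NEW=0, ERR=24191/512
(1,2): OLD=2606251/16384 → NEW=255, ERR=-1571669/16384
(1,3): OLD=3966255/65536 → NEW=0, ERR=3966255/65536
(1,4): OLD=99537709/1048576 → NEW=0, ERR=99537709/1048576
(2,0): OLD=542949/8192 → NEW=0, ERR=542949/8192
(2,1): OLD=31105767/262144 → NEW=0, ERR=31105767/262144
(2,2): OLD=261039605/4194304 → NEW=0, ERR=261039605/4194304
(2,3): OLD=6438720911/67108864 → NEW=0, ERR=6438720911/67108864
(2,4): OLD=115344296745/1073741824 → NEW=0, ERR=115344296745/1073741824
(3,0): OLD=608008149/4194304 → NEW=255, ERR=-461539371/4194304
(3,1): OLD=2910860657/33554432 → NEW=0, ERR=2910860657/33554432
(3,2): OLD=115758002283/1073741824 → NEW=0, ERR=115758002283/1073741824
(3,3): OLD=337541924035/2147483648 → NEW=255, ERR=-210066406205/2147483648
(3,4): OLD=1847522280143/34359738368 → NEW=0, ERR=1847522280143/34359738368
Output grid:
  Row 0: ....#  (4 black, running=4)
  Row 1: #.#..  (3 black, running=7)
  Row 2: .....  (5 black, running=12)
  Row 3: #..#.  (3 black, running=15)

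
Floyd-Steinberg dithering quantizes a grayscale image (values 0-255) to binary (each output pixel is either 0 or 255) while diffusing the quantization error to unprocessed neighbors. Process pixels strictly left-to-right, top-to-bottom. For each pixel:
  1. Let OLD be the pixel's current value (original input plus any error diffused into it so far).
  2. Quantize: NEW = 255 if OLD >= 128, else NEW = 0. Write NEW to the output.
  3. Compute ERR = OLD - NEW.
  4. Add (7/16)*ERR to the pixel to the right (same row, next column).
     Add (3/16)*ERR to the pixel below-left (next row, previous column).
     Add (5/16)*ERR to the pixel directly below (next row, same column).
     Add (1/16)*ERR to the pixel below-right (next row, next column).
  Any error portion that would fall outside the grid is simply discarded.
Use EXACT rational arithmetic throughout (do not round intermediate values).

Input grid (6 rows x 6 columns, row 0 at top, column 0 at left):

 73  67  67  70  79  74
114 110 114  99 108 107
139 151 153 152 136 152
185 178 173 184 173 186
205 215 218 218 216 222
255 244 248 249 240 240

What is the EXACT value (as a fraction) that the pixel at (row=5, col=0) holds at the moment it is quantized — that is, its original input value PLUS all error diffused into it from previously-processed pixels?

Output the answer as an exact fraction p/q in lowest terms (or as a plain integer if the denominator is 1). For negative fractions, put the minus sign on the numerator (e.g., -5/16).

Answer: 114791197826929/549755813888

Derivation:
(0,0): OLD=73 → NEW=0, ERR=73
(0,1): OLD=1583/16 → NEW=0, ERR=1583/16
(0,2): OLD=28233/256 → NEW=0, ERR=28233/256
(0,3): OLD=484351/4096 → NEW=0, ERR=484351/4096
(0,4): OLD=8567801/65536 → NEW=255, ERR=-8143879/65536
(0,5): OLD=20587471/1048576 → NEW=0, ERR=20587471/1048576
(1,0): OLD=39773/256 → NEW=255, ERR=-25507/256
(1,1): OLD=251019/2048 → NEW=0, ERR=251019/2048
(1,2): OLD=15102311/65536 → NEW=255, ERR=-1609369/65536
(1,3): OLD=28521883/262144 → NEW=0, ERR=28521883/262144
(1,4): OLD=2144798001/16777216 → NEW=0, ERR=2144798001/16777216
(1,5): OLD=43298344455/268435456 → NEW=255, ERR=-25152696825/268435456
(2,0): OLD=4287529/32768 → NEW=255, ERR=-4068311/32768
(2,1): OLD=130183763/1048576 → NEW=0, ERR=130183763/1048576
(2,2): OLD=3820235193/16777216 → NEW=255, ERR=-457954887/16777216
(2,3): OLD=26372951601/134217728 → NEW=255, ERR=-7852569039/134217728
(2,4): OLD=599511743507/4294967296 → NEW=255, ERR=-495704916973/4294967296
(2,5): OLD=5512278587317/68719476736 → NEW=0, ERR=5512278587317/68719476736
(3,0): OLD=2843406489/16777216 → NEW=255, ERR=-1434783591/16777216
(3,1): OLD=22347943589/134217728 → NEW=255, ERR=-11877577051/134217728
(3,2): OLD=131579625407/1073741824 → NEW=0, ERR=131579625407/1073741824
(3,3): OLD=13467850982589/68719476736 → NEW=255, ERR=-4055615585091/68719476736
(3,4): OLD=67343064782877/549755813888 → NEW=0, ERR=67343064782877/549755813888
(3,5): OLD=2264515669730963/8796093022208 → NEW=255, ERR=21511949067923/8796093022208
(4,0): OLD=347210073047/2147483648 → NEW=255, ERR=-200398257193/2147483648
(4,1): OLD=5640175237483/34359738368 → NEW=255, ERR=-3121558046357/34359738368
(4,2): OLD=219849036131025/1099511627776 → NEW=255, ERR=-60526428951855/1099511627776
(4,3): OLD=3625758233326453/17592186044416 → NEW=255, ERR=-860249207999627/17592186044416
(4,4): OLD=64642574983388869/281474976710656 → NEW=255, ERR=-7133544077828411/281474976710656
(4,5): OLD=987785869751151939/4503599627370496 → NEW=255, ERR=-160632035228324541/4503599627370496
(5,0): OLD=114791197826929/549755813888 → NEW=255, ERR=-25396534714511/549755813888
Target (5,0): original=255, with diffused error = 114791197826929/549755813888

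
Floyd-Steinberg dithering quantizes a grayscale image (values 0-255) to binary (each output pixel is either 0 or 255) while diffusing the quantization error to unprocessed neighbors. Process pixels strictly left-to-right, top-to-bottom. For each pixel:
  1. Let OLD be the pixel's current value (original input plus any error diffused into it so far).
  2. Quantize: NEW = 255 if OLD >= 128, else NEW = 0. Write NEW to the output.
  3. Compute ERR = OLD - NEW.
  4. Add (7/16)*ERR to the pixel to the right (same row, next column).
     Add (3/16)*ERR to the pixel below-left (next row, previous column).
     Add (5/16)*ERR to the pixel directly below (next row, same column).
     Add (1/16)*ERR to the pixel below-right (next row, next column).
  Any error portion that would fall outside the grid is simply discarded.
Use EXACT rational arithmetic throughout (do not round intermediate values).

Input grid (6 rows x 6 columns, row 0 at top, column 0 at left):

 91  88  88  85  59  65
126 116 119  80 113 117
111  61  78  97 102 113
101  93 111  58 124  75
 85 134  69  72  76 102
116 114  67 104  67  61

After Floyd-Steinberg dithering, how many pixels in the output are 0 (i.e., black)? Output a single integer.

(0,0): OLD=91 → NEW=0, ERR=91
(0,1): OLD=2045/16 → NEW=0, ERR=2045/16
(0,2): OLD=36843/256 → NEW=255, ERR=-28437/256
(0,3): OLD=149101/4096 → NEW=0, ERR=149101/4096
(0,4): OLD=4910331/65536 → NEW=0, ERR=4910331/65536
(0,5): OLD=102529757/1048576 → NEW=0, ERR=102529757/1048576
(1,0): OLD=45671/256 → NEW=255, ERR=-19609/256
(1,1): OLD=219729/2048 → NEW=0, ERR=219729/2048
(1,2): OLD=9570853/65536 → NEW=255, ERR=-7140827/65536
(1,3): OLD=13319873/262144 → NEW=0, ERR=13319873/262144
(1,4): OLD=3007367459/16777216 → NEW=255, ERR=-1270822621/16777216
(1,5): OLD=31970615301/268435456 → NEW=0, ERR=31970615301/268435456
(2,0): OLD=3512075/32768 → NEW=0, ERR=3512075/32768
(2,1): OLD=121846441/1048576 → NEW=0, ERR=121846441/1048576
(2,2): OLD=1862621499/16777216 → NEW=0, ERR=1862621499/16777216
(2,3): OLD=18849214755/134217728 → NEW=255, ERR=-15376305885/134217728
(2,4): OLD=230703967977/4294967296 → NEW=0, ERR=230703967977/4294967296
(2,5): OLD=11612547280111/68719476736 → NEW=255, ERR=-5910919287569/68719476736
(3,0): OLD=2621970139/16777216 → NEW=255, ERR=-1656219941/16777216
(3,1): OLD=15252359999/134217728 → NEW=0, ERR=15252359999/134217728
(3,2): OLD=194554745837/1073741824 → NEW=255, ERR=-79249419283/1073741824
(3,3): OLD=475479976839/68719476736 → NEW=0, ERR=475479976839/68719476736
(3,4): OLD=66259346322215/549755813888 → NEW=0, ERR=66259346322215/549755813888
(3,5): OLD=916615737319401/8796093022208 → NEW=0, ERR=916615737319401/8796093022208
(4,0): OLD=162044392437/2147483648 → NEW=0, ERR=162044392437/2147483648
(4,1): OLD=6271211820145/34359738368 → NEW=255, ERR=-2490521463695/34359738368
(4,2): OLD=24874835904259/1099511627776 → NEW=0, ERR=24874835904259/1099511627776
(4,3): OLD=1795204317262383/17592186044416 → NEW=0, ERR=1795204317262383/17592186044416
(4,4): OLD=50181441160388127/281474976710656 → NEW=255, ERR=-21594677900829153/281474976710656
(4,5): OLD=488787719974064761/4503599627370496 → NEW=0, ERR=488787719974064761/4503599627370496
(5,0): OLD=69263661414883/549755813888 → NEW=0, ERR=69263661414883/549755813888
(5,1): OLD=2734308271321107/17592186044416 → NEW=255, ERR=-1751699170004973/17592186044416
(5,2): OLD=6348691042147585/140737488355328 → NEW=0, ERR=6348691042147585/140737488355328
(5,3): OLD=642456305506591259/4503599627370496 → NEW=255, ERR=-505961599472885221/4503599627370496
(5,4): OLD=185561104663250907/9007199254740992 → NEW=0, ERR=185561104663250907/9007199254740992
(5,5): OLD=14286801712184079255/144115188075855872 → NEW=0, ERR=14286801712184079255/144115188075855872
Output grid:
  Row 0: ..#...  (5 black, running=5)
  Row 1: #.#.#.  (3 black, running=8)
  Row 2: ...#.#  (4 black, running=12)
  Row 3: #.#...  (4 black, running=16)
  Row 4: .#..#.  (4 black, running=20)
  Row 5: .#.#..  (4 black, running=24)

Answer: 24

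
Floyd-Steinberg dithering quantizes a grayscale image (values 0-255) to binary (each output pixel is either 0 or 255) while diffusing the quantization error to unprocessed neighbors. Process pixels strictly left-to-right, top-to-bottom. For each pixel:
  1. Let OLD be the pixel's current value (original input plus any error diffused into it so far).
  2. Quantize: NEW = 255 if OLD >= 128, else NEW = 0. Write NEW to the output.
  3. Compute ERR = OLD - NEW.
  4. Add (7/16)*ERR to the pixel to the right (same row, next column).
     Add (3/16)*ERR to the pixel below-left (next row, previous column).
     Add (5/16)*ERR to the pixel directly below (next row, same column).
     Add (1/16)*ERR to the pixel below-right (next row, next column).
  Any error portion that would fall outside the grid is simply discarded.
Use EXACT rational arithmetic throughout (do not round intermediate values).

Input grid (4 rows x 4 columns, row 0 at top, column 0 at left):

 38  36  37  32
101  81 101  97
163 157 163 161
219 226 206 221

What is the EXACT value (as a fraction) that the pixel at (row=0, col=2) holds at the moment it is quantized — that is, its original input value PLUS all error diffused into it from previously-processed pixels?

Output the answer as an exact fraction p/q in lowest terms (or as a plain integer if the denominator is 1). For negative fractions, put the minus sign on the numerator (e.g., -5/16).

(0,0): OLD=38 → NEW=0, ERR=38
(0,1): OLD=421/8 → NEW=0, ERR=421/8
(0,2): OLD=7683/128 → NEW=0, ERR=7683/128
Target (0,2): original=37, with diffused error = 7683/128

Answer: 7683/128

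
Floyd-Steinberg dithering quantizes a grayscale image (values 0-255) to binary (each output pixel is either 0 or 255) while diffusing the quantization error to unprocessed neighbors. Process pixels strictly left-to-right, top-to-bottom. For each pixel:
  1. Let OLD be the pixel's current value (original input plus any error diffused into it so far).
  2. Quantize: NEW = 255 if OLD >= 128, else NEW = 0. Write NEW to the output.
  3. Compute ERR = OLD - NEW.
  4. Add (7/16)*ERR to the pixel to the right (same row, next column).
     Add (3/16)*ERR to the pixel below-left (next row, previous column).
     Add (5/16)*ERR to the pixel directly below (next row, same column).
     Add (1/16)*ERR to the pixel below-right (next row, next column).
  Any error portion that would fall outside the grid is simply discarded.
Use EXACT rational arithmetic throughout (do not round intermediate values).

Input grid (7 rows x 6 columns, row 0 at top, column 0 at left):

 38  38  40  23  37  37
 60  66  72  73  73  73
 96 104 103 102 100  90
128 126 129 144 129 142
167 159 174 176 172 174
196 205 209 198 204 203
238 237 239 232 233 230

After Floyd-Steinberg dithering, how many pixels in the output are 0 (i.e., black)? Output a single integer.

(0,0): OLD=38 → NEW=0, ERR=38
(0,1): OLD=437/8 → NEW=0, ERR=437/8
(0,2): OLD=8179/128 → NEW=0, ERR=8179/128
(0,3): OLD=104357/2048 → NEW=0, ERR=104357/2048
(0,4): OLD=1942915/32768 → NEW=0, ERR=1942915/32768
(0,5): OLD=32999061/524288 → NEW=0, ERR=32999061/524288
(1,0): OLD=10511/128 → NEW=0, ERR=10511/128
(1,1): OLD=136553/1024 → NEW=255, ERR=-124567/1024
(1,2): OLD=1694621/32768 → NEW=0, ERR=1694621/32768
(1,3): OLD=16601625/131072 → NEW=0, ERR=16601625/131072
(1,4): OLD=1358359659/8388608 → NEW=255, ERR=-780735381/8388608
(1,5): OLD=7470057597/134217728 → NEW=0, ERR=7470057597/134217728
(2,0): OLD=1619603/16384 → NEW=0, ERR=1619603/16384
(2,1): OLD=65044353/524288 → NEW=0, ERR=65044353/524288
(2,2): OLD=1590347971/8388608 → NEW=255, ERR=-548747069/8388608
(2,3): OLD=6626557803/67108864 → NEW=0, ERR=6626557803/67108864
(2,4): OLD=284471580353/2147483648 → NEW=255, ERR=-263136749887/2147483648
(2,5): OLD=1648155554135/34359738368 → NEW=0, ERR=1648155554135/34359738368
(3,0): OLD=1528011363/8388608 → NEW=255, ERR=-611083677/8388608
(3,1): OLD=8510195879/67108864 → NEW=0, ERR=8510195879/67108864
(3,2): OLD=102169767141/536870912 → NEW=255, ERR=-34732315419/536870912
(3,3): OLD=4105657242415/34359738368 → NEW=0, ERR=4105657242415/34359738368
(3,4): OLD=43472212477519/274877906944 → NEW=255, ERR=-26621653793201/274877906944
(3,5): OLD=470415746204225/4398046511104 → NEW=0, ERR=470415746204225/4398046511104
(4,0): OLD=180402125165/1073741824 → NEW=255, ERR=-93402039955/1073741824
(4,1): OLD=2471987987721/17179869184 → NEW=255, ERR=-1908878654199/17179869184
(4,2): OLD=74493061540939/549755813888 → NEW=255, ERR=-65694671000501/549755813888
(4,3): OLD=1221406440550039/8796093022208 → NEW=255, ERR=-1021597280113001/8796093022208
(4,4): OLD=16669745160696839/140737488355328 → NEW=0, ERR=16669745160696839/140737488355328
(4,5): OLD=570137616356668113/2251799813685248 → NEW=255, ERR=-4071336133070127/2251799813685248
(5,0): OLD=40677270602027/274877906944 → NEW=255, ERR=-29416595668693/274877906944
(5,1): OLD=841040288060635/8796093022208 → NEW=0, ERR=841040288060635/8796093022208
(5,2): OLD=13001852845679513/70368744177664 → NEW=255, ERR=-4942176919624807/70368744177664
(5,3): OLD=328129503531853987/2251799813685248 → NEW=255, ERR=-246079448957884253/2251799813685248
(5,4): OLD=835894393738883523/4503599627370496 → NEW=255, ERR=-312523511240592957/4503599627370496
(5,5): OLD=12932745494826817887/72057594037927936 → NEW=255, ERR=-5441940984844805793/72057594037927936
(6,0): OLD=31311987785759089/140737488355328 → NEW=255, ERR=-4576071744849551/140737488355328
(6,1): OLD=524212918174188061/2251799813685248 → NEW=255, ERR=-49996034315550179/2251799813685248
(6,2): OLD=1736807476763359445/9007199254740992 → NEW=255, ERR=-560028333195593515/9007199254740992
(6,3): OLD=22085196608916189601/144115188075855872 → NEW=255, ERR=-14664176350427057759/144115188075855872
(6,4): OLD=336207694252932986433/2305843009213693952 → NEW=255, ERR=-251782273096558971327/2305843009213693952
(6,5): OLD=5692303766900128423207/36893488147419103232 → NEW=255, ERR=-3715535710691742900953/36893488147419103232
Output grid:
  Row 0: ......  (6 black, running=6)
  Row 1: .#..#.  (4 black, running=10)
  Row 2: ..#.#.  (4 black, running=14)
  Row 3: #.#.#.  (3 black, running=17)
  Row 4: ####.#  (1 black, running=18)
  Row 5: #.####  (1 black, running=19)
  Row 6: ######  (0 black, running=19)

Answer: 19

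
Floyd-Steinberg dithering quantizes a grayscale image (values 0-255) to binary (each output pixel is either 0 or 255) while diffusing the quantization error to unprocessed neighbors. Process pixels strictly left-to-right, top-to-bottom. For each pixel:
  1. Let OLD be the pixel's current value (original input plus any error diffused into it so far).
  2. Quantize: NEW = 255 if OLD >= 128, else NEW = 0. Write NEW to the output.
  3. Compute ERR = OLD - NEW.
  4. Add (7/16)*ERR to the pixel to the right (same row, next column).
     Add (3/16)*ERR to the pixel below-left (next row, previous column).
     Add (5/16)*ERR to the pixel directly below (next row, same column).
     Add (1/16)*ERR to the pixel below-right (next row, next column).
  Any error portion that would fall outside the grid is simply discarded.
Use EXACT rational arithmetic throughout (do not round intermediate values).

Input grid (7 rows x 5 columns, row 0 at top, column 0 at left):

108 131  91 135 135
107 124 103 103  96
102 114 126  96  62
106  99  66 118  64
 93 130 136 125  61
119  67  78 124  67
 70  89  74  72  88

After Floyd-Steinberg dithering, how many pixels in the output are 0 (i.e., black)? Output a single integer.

Answer: 22

Derivation:
(0,0): OLD=108 → NEW=0, ERR=108
(0,1): OLD=713/4 → NEW=255, ERR=-307/4
(0,2): OLD=3675/64 → NEW=0, ERR=3675/64
(0,3): OLD=163965/1024 → NEW=255, ERR=-97155/1024
(0,4): OLD=1531755/16384 → NEW=0, ERR=1531755/16384
(1,0): OLD=8087/64 → NEW=0, ERR=8087/64
(1,1): OLD=88481/512 → NEW=255, ERR=-42079/512
(1,2): OLD=1022389/16384 → NEW=0, ERR=1022389/16384
(1,3): OLD=7980305/65536 → NEW=0, ERR=7980305/65536
(1,4): OLD=180942611/1048576 → NEW=255, ERR=-86444269/1048576
(2,0): OLD=1032827/8192 → NEW=0, ERR=1032827/8192
(2,1): OLD=42748793/262144 → NEW=255, ERR=-24097927/262144
(2,2): OLD=515807147/4194304 → NEW=0, ERR=515807147/4194304
(2,3): OLD=11831198929/67108864 → NEW=255, ERR=-5281561391/67108864
(2,4): OLD=10110729591/1073741824 → NEW=0, ERR=10110729591/1073741824
(3,0): OLD=537554763/4194304 → NEW=255, ERR=-531992757/4194304
(3,1): OLD=1534111471/33554432 → NEW=0, ERR=1534111471/33554432
(3,2): OLD=111595339253/1073741824 → NEW=0, ERR=111595339253/1073741824
(3,3): OLD=318530730701/2147483648 → NEW=255, ERR=-229077599539/2147483648
(3,4): OLD=527577390177/34359738368 → NEW=0, ERR=527577390177/34359738368
(4,0): OLD=33251618949/536870912 → NEW=0, ERR=33251618949/536870912
(4,1): OLD=3142959366533/17179869184 → NEW=255, ERR=-1237907275387/17179869184
(4,2): OLD=32933274241131/274877906944 → NEW=0, ERR=32933274241131/274877906944
(4,3): OLD=674909334083973/4398046511104 → NEW=255, ERR=-446592526247547/4398046511104
(4,4): OLD=1034844316962083/70368744177664 → NEW=0, ERR=1034844316962083/70368744177664
(5,0): OLD=34317008132015/274877906944 → NEW=0, ERR=34317008132015/274877906944
(5,1): OLD=275840121381197/2199023255552 → NEW=0, ERR=275840121381197/2199023255552
(5,2): OLD=10328503843243317/70368744177664 → NEW=255, ERR=-7615525922061003/70368744177664
(5,3): OLD=15527739012717595/281474976710656 → NEW=0, ERR=15527739012717595/281474976710656
(5,4): OLD=402550312782245049/4503599627370496 → NEW=0, ERR=402550312782245049/4503599627370496
(6,0): OLD=4663106735642431/35184372088832 → NEW=255, ERR=-4308908147009729/35184372088832
(6,1): OLD=69953373387461681/1125899906842624 → NEW=0, ERR=69953373387461681/1125899906842624
(6,2): OLD=1541060039948802347/18014398509481984 → NEW=0, ERR=1541060039948802347/18014398509481984
(6,3): OLD=39389912963973816217/288230376151711744 → NEW=255, ERR=-34108832954712678503/288230376151711744
(6,4): OLD=311783043777962618991/4611686018427387904 → NEW=0, ERR=311783043777962618991/4611686018427387904
Output grid:
  Row 0: .#.#.  (3 black, running=3)
  Row 1: .#..#  (3 black, running=6)
  Row 2: .#.#.  (3 black, running=9)
  Row 3: #..#.  (3 black, running=12)
  Row 4: .#.#.  (3 black, running=15)
  Row 5: ..#..  (4 black, running=19)
  Row 6: #..#.  (3 black, running=22)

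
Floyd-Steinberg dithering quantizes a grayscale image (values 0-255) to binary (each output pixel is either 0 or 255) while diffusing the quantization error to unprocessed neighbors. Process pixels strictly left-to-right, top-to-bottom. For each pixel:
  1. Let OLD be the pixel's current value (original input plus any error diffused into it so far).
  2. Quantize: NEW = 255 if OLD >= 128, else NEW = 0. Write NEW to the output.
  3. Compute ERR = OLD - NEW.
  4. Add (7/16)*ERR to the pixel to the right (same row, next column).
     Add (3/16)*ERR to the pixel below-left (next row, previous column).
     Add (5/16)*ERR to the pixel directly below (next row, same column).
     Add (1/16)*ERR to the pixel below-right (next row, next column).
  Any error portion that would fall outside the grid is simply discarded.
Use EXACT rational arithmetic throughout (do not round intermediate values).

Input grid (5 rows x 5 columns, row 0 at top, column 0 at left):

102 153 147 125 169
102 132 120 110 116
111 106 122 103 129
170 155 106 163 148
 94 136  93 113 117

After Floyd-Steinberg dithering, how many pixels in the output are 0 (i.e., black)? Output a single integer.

(0,0): OLD=102 → NEW=0, ERR=102
(0,1): OLD=1581/8 → NEW=255, ERR=-459/8
(0,2): OLD=15603/128 → NEW=0, ERR=15603/128
(0,3): OLD=365221/2048 → NEW=255, ERR=-157019/2048
(0,4): OLD=4438659/32768 → NEW=255, ERR=-3917181/32768
(1,0): OLD=15759/128 → NEW=0, ERR=15759/128
(1,1): OLD=201897/1024 → NEW=255, ERR=-59223/1024
(1,2): OLD=3762717/32768 → NEW=0, ERR=3762717/32768
(1,3): OLD=15923001/131072 → NEW=0, ERR=15923001/131072
(1,4): OLD=266337803/2097152 → NEW=0, ERR=266337803/2097152
(2,0): OLD=2271315/16384 → NEW=255, ERR=-1906605/16384
(2,1): OLD=34728833/524288 → NEW=0, ERR=34728833/524288
(2,2): OLD=1728283203/8388608 → NEW=255, ERR=-410811837/8388608
(2,3): OLD=20203412633/134217728 → NEW=255, ERR=-14022108007/134217728
(2,4): OLD=280403884527/2147483648 → NEW=255, ERR=-267204445713/2147483648
(3,0): OLD=1225193059/8388608 → NEW=255, ERR=-913901981/8388608
(3,1): OLD=7488061671/67108864 → NEW=0, ERR=7488061671/67108864
(3,2): OLD=266425440349/2147483648 → NEW=0, ERR=266425440349/2147483648
(3,3): OLD=679633203557/4294967296 → NEW=255, ERR=-415583456923/4294967296
(3,4): OLD=4140646445113/68719476736 → NEW=0, ERR=4140646445113/68719476736
(4,0): OLD=86839837229/1073741824 → NEW=0, ERR=86839837229/1073741824
(4,1): OLD=7652089420525/34359738368 → NEW=255, ERR=-1109643863315/34359738368
(4,2): OLD=58533703485699/549755813888 → NEW=0, ERR=58533703485699/549755813888
(4,3): OLD=1305301450890733/8796093022208 → NEW=255, ERR=-937702269772307/8796093022208
(4,4): OLD=11701269054261243/140737488355328 → NEW=0, ERR=11701269054261243/140737488355328
Output grid:
  Row 0: .#.##  (2 black, running=2)
  Row 1: .#...  (4 black, running=6)
  Row 2: #.###  (1 black, running=7)
  Row 3: #..#.  (3 black, running=10)
  Row 4: .#.#.  (3 black, running=13)

Answer: 13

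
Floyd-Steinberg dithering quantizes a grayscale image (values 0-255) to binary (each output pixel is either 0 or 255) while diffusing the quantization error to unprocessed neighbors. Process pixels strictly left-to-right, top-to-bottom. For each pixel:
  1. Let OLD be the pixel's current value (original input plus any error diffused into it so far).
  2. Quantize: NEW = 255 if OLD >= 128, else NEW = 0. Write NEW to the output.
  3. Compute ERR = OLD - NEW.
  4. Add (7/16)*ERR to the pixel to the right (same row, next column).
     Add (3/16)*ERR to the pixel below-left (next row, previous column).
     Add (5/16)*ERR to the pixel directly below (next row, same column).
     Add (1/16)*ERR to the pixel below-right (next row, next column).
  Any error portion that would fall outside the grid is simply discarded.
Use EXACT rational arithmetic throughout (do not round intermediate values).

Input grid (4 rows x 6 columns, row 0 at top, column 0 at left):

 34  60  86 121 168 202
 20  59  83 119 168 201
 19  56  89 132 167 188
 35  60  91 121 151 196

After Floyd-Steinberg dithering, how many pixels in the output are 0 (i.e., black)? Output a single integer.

Answer: 13

Derivation:
(0,0): OLD=34 → NEW=0, ERR=34
(0,1): OLD=599/8 → NEW=0, ERR=599/8
(0,2): OLD=15201/128 → NEW=0, ERR=15201/128
(0,3): OLD=354215/2048 → NEW=255, ERR=-168025/2048
(0,4): OLD=4328849/32768 → NEW=255, ERR=-4026991/32768
(0,5): OLD=77717239/524288 → NEW=255, ERR=-55976201/524288
(1,0): OLD=5717/128 → NEW=0, ERR=5717/128
(1,1): OLD=129363/1024 → NEW=0, ERR=129363/1024
(1,2): OLD=5396175/32768 → NEW=255, ERR=-2959665/32768
(1,3): OLD=5010275/131072 → NEW=0, ERR=5010275/131072
(1,4): OLD=1016471561/8388608 → NEW=0, ERR=1016471561/8388608
(1,5): OLD=28584058479/134217728 → NEW=255, ERR=-5641462161/134217728
(2,0): OLD=928065/16384 → NEW=0, ERR=928065/16384
(2,1): OLD=55635675/524288 → NEW=0, ERR=55635675/524288
(2,2): OLD=1025619793/8388608 → NEW=0, ERR=1025619793/8388608
(2,3): OLD=14395553545/67108864 → NEW=255, ERR=-2717206775/67108864
(2,4): OLD=390112734363/2147483648 → NEW=255, ERR=-157495595877/2147483648
(2,5): OLD=5166061388781/34359738368 → NEW=255, ERR=-3595671895059/34359738368
(3,0): OLD=608998705/8388608 → NEW=0, ERR=608998705/8388608
(3,1): OLD=10159468637/67108864 → NEW=255, ERR=-6953291683/67108864
(3,2): OLD=44516000999/536870912 → NEW=0, ERR=44516000999/536870912
(3,3): OLD=4759295165877/34359738368 → NEW=255, ERR=-4002438117963/34359738368
(3,4): OLD=15109093923605/274877906944 → NEW=0, ERR=15109093923605/274877906944
(3,5): OLD=803794461567003/4398046511104 → NEW=255, ERR=-317707398764517/4398046511104
Output grid:
  Row 0: ...###  (3 black, running=3)
  Row 1: ..#..#  (4 black, running=7)
  Row 2: ...###  (3 black, running=10)
  Row 3: .#.#.#  (3 black, running=13)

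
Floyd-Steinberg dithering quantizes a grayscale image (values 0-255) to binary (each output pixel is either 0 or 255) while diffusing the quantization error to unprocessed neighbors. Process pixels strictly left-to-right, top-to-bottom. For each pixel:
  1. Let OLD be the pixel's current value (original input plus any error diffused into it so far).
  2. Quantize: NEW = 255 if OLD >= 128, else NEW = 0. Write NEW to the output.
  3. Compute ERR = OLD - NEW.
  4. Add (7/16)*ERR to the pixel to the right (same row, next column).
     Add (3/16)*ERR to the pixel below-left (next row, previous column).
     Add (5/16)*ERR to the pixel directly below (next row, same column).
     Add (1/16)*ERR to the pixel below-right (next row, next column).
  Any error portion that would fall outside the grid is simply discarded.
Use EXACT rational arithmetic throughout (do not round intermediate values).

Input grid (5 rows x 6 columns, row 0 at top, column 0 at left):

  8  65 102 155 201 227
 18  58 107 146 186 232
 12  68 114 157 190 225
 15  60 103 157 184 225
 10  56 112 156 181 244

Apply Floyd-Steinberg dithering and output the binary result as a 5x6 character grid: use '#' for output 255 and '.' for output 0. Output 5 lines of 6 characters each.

Answer: ..#.##
...###
.#.#.#
..#.##
...###

Derivation:
(0,0): OLD=8 → NEW=0, ERR=8
(0,1): OLD=137/2 → NEW=0, ERR=137/2
(0,2): OLD=4223/32 → NEW=255, ERR=-3937/32
(0,3): OLD=51801/512 → NEW=0, ERR=51801/512
(0,4): OLD=2009199/8192 → NEW=255, ERR=-79761/8192
(0,5): OLD=29195017/131072 → NEW=255, ERR=-4228343/131072
(1,0): OLD=1067/32 → NEW=0, ERR=1067/32
(1,1): OLD=18285/256 → NEW=0, ERR=18285/256
(1,2): OLD=1008049/8192 → NEW=0, ERR=1008049/8192
(1,3): OLD=7272445/32768 → NEW=255, ERR=-1083395/32768
(1,4): OLD=353930359/2097152 → NEW=255, ERR=-180843401/2097152
(1,5): OLD=6160038161/33554432 → NEW=255, ERR=-2396341999/33554432
(2,0): OLD=146687/4096 → NEW=0, ERR=146687/4096
(2,1): OLD=17189413/131072 → NEW=255, ERR=-16233947/131072
(2,2): OLD=202442799/2097152 → NEW=0, ERR=202442799/2097152
(2,3): OLD=3026994679/16777216 → NEW=255, ERR=-1251195401/16777216
(2,4): OLD=61722843109/536870912 → NEW=0, ERR=61722843109/536870912
(2,5): OLD=2126791914387/8589934592 → NEW=255, ERR=-63641406573/8589934592
(3,0): OLD=6225359/2097152 → NEW=0, ERR=6225359/2097152
(3,1): OLD=720279907/16777216 → NEW=0, ERR=720279907/16777216
(3,2): OLD=17478495929/134217728 → NEW=255, ERR=-16747024711/134217728
(3,3): OLD=916505660747/8589934592 → NEW=0, ERR=916505660747/8589934592
(3,4): OLD=17905299123883/68719476736 → NEW=255, ERR=381832556203/68719476736
(3,5): OLD=255417811798053/1099511627776 → NEW=255, ERR=-24957653284827/1099511627776
(4,0): OLD=5094208641/268435456 → NEW=0, ERR=5094208641/268435456
(4,1): OLD=234114719309/4294967296 → NEW=0, ERR=234114719309/4294967296
(4,2): OLD=16430021246295/137438953472 → NEW=0, ERR=16430021246295/137438953472
(4,3): OLD=516520271483091/2199023255552 → NEW=255, ERR=-44230658682669/2199023255552
(4,4): OLD=6204729475734659/35184372088832 → NEW=255, ERR=-2767285406917501/35184372088832
(4,5): OLD=114191064529581237/562949953421312 → NEW=255, ERR=-29361173592853323/562949953421312
Row 0: ..#.##
Row 1: ...###
Row 2: .#.#.#
Row 3: ..#.##
Row 4: ...###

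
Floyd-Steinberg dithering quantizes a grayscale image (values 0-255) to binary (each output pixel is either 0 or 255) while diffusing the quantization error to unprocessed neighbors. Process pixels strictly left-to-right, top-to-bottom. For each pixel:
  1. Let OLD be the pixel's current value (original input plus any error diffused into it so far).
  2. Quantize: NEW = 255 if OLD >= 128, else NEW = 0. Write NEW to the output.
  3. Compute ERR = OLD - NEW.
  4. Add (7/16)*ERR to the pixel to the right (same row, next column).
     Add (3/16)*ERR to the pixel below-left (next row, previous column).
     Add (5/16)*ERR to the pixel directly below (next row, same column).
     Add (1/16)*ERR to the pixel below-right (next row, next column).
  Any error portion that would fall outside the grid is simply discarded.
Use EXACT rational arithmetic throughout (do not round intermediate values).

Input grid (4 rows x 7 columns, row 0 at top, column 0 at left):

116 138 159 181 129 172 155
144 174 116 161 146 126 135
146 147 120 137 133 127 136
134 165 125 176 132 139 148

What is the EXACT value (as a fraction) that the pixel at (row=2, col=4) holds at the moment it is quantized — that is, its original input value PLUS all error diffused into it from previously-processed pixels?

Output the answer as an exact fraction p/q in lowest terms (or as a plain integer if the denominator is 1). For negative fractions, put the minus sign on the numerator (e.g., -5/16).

Answer: 19472629241/268435456

Derivation:
(0,0): OLD=116 → NEW=0, ERR=116
(0,1): OLD=755/4 → NEW=255, ERR=-265/4
(0,2): OLD=8321/64 → NEW=255, ERR=-7999/64
(0,3): OLD=129351/1024 → NEW=0, ERR=129351/1024
(0,4): OLD=3018993/16384 → NEW=255, ERR=-1158927/16384
(0,5): OLD=36976279/262144 → NEW=255, ERR=-29870441/262144
(0,6): OLD=441024033/4194304 → NEW=0, ERR=441024033/4194304
(1,0): OLD=10741/64 → NEW=255, ERR=-5579/64
(1,1): OLD=50675/512 → NEW=0, ERR=50675/512
(1,2): OLD=2290287/16384 → NEW=255, ERR=-1887633/16384
(1,3): OLD=8453827/65536 → NEW=255, ERR=-8257853/65536
(1,4): OLD=231936873/4194304 → NEW=0, ERR=231936873/4194304
(1,5): OLD=4358013241/33554432 → NEW=255, ERR=-4198366919/33554432
(1,6): OLD=56906549559/536870912 → NEW=0, ERR=56906549559/536870912
(2,0): OLD=1124897/8192 → NEW=255, ERR=-964063/8192
(2,1): OLD=26055163/262144 → NEW=0, ERR=26055163/262144
(2,2): OLD=461543345/4194304 → NEW=0, ERR=461543345/4194304
(2,3): OLD=4997390697/33554432 → NEW=255, ERR=-3558989463/33554432
(2,4): OLD=19472629241/268435456 → NEW=0, ERR=19472629241/268435456
Target (2,4): original=133, with diffused error = 19472629241/268435456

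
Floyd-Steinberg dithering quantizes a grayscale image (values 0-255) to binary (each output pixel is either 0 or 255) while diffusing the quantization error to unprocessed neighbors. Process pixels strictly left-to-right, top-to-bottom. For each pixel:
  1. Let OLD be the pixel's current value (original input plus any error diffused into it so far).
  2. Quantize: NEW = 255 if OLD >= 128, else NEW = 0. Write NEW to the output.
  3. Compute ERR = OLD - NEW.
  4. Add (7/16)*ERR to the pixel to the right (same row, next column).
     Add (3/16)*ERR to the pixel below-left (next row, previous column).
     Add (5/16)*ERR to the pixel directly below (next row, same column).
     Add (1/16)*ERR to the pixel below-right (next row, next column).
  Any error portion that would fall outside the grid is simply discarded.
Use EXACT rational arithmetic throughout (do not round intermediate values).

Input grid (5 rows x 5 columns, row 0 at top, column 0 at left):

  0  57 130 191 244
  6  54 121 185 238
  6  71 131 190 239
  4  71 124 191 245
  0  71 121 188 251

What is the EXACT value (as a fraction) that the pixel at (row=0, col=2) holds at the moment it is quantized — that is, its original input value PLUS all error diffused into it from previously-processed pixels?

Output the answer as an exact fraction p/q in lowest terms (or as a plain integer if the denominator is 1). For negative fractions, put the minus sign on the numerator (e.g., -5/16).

Answer: 2479/16

Derivation:
(0,0): OLD=0 → NEW=0, ERR=0
(0,1): OLD=57 → NEW=0, ERR=57
(0,2): OLD=2479/16 → NEW=255, ERR=-1601/16
Target (0,2): original=130, with diffused error = 2479/16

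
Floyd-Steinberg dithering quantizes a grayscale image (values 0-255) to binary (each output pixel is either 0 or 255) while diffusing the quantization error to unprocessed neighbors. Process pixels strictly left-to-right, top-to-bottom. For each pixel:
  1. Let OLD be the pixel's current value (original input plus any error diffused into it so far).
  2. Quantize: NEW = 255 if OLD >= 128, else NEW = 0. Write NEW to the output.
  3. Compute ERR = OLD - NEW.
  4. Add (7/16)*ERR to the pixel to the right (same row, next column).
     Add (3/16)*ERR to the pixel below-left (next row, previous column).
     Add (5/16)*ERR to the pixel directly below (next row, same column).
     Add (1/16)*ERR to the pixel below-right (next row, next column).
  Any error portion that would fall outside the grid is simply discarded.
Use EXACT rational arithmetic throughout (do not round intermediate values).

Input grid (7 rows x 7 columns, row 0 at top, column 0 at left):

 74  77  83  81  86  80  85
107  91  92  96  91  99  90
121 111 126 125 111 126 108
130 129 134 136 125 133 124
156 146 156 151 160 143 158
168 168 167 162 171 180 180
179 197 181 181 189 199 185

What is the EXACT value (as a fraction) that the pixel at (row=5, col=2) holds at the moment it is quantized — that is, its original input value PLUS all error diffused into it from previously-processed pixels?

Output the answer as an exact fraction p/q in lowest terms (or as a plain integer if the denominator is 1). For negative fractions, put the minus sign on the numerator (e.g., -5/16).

Answer: 1476184895814625/17592186044416

Derivation:
(0,0): OLD=74 → NEW=0, ERR=74
(0,1): OLD=875/8 → NEW=0, ERR=875/8
(0,2): OLD=16749/128 → NEW=255, ERR=-15891/128
(0,3): OLD=54651/2048 → NEW=0, ERR=54651/2048
(0,4): OLD=3200605/32768 → NEW=0, ERR=3200605/32768
(0,5): OLD=64347275/524288 → NEW=0, ERR=64347275/524288
(0,6): OLD=1163462605/8388608 → NEW=255, ERR=-975632435/8388608
(1,0): OLD=19281/128 → NEW=255, ERR=-13359/128
(1,1): OLD=62327/1024 → NEW=0, ERR=62327/1024
(1,2): OLD=3003907/32768 → NEW=0, ERR=3003907/32768
(1,3): OLD=20316199/131072 → NEW=255, ERR=-13107161/131072
(1,4): OLD=859443701/8388608 → NEW=0, ERR=859443701/8388608
(1,5): OLD=11171950277/67108864 → NEW=255, ERR=-5940810043/67108864
(1,6): OLD=24262247659/1073741824 → NEW=0, ERR=24262247659/1073741824
(2,0): OLD=1635085/16384 → NEW=0, ERR=1635085/16384
(2,1): OLD=96651295/524288 → NEW=255, ERR=-37042145/524288
(2,2): OLD=912607645/8388608 → NEW=0, ERR=912607645/8388608
(2,3): OLD=11159254645/67108864 → NEW=255, ERR=-5953505675/67108864
(2,4): OLD=43677627109/536870912 → NEW=0, ERR=43677627109/536870912
(2,5): OLD=2483681029975/17179869184 → NEW=255, ERR=-1897185611945/17179869184
(2,6): OLD=16826647108049/274877906944 → NEW=0, ERR=16826647108049/274877906944
(3,0): OLD=1241006205/8388608 → NEW=255, ERR=-898088835/8388608
(3,1): OLD=5819539961/67108864 → NEW=0, ERR=5819539961/67108864
(3,2): OLD=99260289179/536870912 → NEW=255, ERR=-37641793381/536870912
(3,3): OLD=214009523613/2147483648 → NEW=0, ERR=214009523613/2147483648
(3,4): OLD=46117037739133/274877906944 → NEW=255, ERR=-23976828531587/274877906944
(3,5): OLD=169085211852039/2199023255552 → NEW=0, ERR=169085211852039/2199023255552
(3,6): OLD=5976684747972441/35184372088832 → NEW=255, ERR=-2995330134679719/35184372088832
(4,0): OLD=149038791027/1073741824 → NEW=255, ERR=-124765374093/1073741824
(4,1): OLD=1759660347927/17179869184 → NEW=0, ERR=1759660347927/17179869184
(4,2): OLD=55801919774521/274877906944 → NEW=255, ERR=-14291946496199/274877906944
(4,3): OLD=304912204504899/2199023255552 → NEW=255, ERR=-255838725660861/2199023255552
(4,4): OLD=1802978350529721/17592186044416 → NEW=0, ERR=1802978350529721/17592186044416
(4,5): OLD=107215332738744537/562949953421312 → NEW=255, ERR=-36336905383690023/562949953421312
(4,6): OLD=972438548022991039/9007199254740992 → NEW=0, ERR=972438548022991039/9007199254740992
(5,0): OLD=41477239482933/274877906944 → NEW=255, ERR=-28616626787787/274877906944
(5,1): OLD=302256239464359/2199023255552 → NEW=255, ERR=-258494690701401/2199023255552
(5,2): OLD=1476184895814625/17592186044416 → NEW=0, ERR=1476184895814625/17592186044416
Target (5,2): original=167, with diffused error = 1476184895814625/17592186044416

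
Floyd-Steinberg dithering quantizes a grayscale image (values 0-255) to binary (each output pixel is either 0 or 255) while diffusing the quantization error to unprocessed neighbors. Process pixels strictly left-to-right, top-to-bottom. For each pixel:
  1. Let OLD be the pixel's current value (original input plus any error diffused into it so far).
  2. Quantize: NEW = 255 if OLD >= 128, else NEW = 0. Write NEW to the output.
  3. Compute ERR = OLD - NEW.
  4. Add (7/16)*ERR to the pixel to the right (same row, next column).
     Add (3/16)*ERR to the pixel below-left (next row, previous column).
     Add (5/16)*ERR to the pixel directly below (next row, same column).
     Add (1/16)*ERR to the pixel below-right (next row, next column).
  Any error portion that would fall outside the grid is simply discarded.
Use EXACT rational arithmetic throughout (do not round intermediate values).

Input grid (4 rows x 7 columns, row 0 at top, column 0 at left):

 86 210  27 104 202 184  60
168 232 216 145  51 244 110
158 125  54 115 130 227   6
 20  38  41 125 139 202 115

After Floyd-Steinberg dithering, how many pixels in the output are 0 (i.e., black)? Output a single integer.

(0,0): OLD=86 → NEW=0, ERR=86
(0,1): OLD=1981/8 → NEW=255, ERR=-59/8
(0,2): OLD=3043/128 → NEW=0, ERR=3043/128
(0,3): OLD=234293/2048 → NEW=0, ERR=234293/2048
(0,4): OLD=8259187/32768 → NEW=255, ERR=-96653/32768
(0,5): OLD=95792421/524288 → NEW=255, ERR=-37901019/524288
(0,6): OLD=238009347/8388608 → NEW=0, ERR=238009347/8388608
(1,0): OLD=24767/128 → NEW=255, ERR=-7873/128
(1,1): OLD=217721/1024 → NEW=255, ERR=-43399/1024
(1,2): OLD=7401517/32768 → NEW=255, ERR=-954323/32768
(1,3): OLD=22143497/131072 → NEW=255, ERR=-11279863/131072
(1,4): OLD=50526555/8388608 → NEW=0, ERR=50526555/8388608
(1,5): OLD=15380007435/67108864 → NEW=255, ERR=-1732752885/67108864
(1,6): OLD=110651373893/1073741824 → NEW=0, ERR=110651373893/1073741824
(2,0): OLD=2143555/16384 → NEW=255, ERR=-2034365/16384
(2,1): OLD=25232593/524288 → NEW=0, ERR=25232593/524288
(2,2): OLD=395688499/8388608 → NEW=0, ERR=395688499/8388608
(2,3): OLD=7251287515/67108864 → NEW=0, ERR=7251287515/67108864
(2,4): OLD=90696481707/536870912 → NEW=255, ERR=-46205600853/536870912
(2,5): OLD=3452753182745/17179869184 → NEW=255, ERR=-928113459175/17179869184
(2,6): OLD=3560998400319/274877906944 → NEW=0, ERR=3560998400319/274877906944
(3,0): OLD=-82028461/8388608 → NEW=0, ERR=-82028461/8388608
(3,1): OLD=3345076247/67108864 → NEW=0, ERR=3345076247/67108864
(3,2): OLD=54125061461/536870912 → NEW=0, ERR=54125061461/536870912
(3,3): OLD=407344004051/2147483648 → NEW=255, ERR=-140264326189/2147483648
(3,4): OLD=22032319888467/274877906944 → NEW=0, ERR=22032319888467/274877906944
(3,5): OLD=477704142646249/2199023255552 → NEW=255, ERR=-83046787519511/2199023255552
(3,6): OLD=3488516690817463/35184372088832 → NEW=0, ERR=3488516690817463/35184372088832
Output grid:
  Row 0: .#..##.  (4 black, running=4)
  Row 1: ####.#.  (2 black, running=6)
  Row 2: #...##.  (4 black, running=10)
  Row 3: ...#.#.  (5 black, running=15)

Answer: 15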